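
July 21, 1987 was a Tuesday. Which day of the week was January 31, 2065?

Day-of-year of July 21, 1987: 202.
Day-of-year of January 31, 2065: 31.
1987 has 365 days, so 365 − 202 = 163 days remain in 1987.
Full years 1988–2064: 57 common + 20 leap = 57×365 + 20×366 = 28125 days.
Total: 163 + 28125 + 31 = 28319 days.
28319 mod 7 = 4, so 4 days after Tuesday is Saturday.

Saturday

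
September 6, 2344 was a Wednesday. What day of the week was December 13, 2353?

From September 6, 2344 to September 6, 2353: 9 years, of which 2 contain a Feb 29 — 7×365 + 2×366 = 3287 days.
September 2353: 30 − 6 = 24 days remain.
Then October (31), November (30): 31 + 30 = 61 days.
December 1–13, 2353: 13 days.
Residual: 98 days.
Total: 3385 days.
3385 mod 7 = 4, so 4 days after Wednesday is Sunday.

Sunday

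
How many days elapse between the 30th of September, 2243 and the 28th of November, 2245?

September 30, 2243 → September 30, 2244: 366 days (2244 is a leap year).
September 30, 2244 → September 30, 2245: 365 days.
September 2245: 30 − 30 = 0 days remain.
Then October (31): 31 days.
November 1–28, 2245: 28 days.
Residual: 59 days.
Total: 790 days.

790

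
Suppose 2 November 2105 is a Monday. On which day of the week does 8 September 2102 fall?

Count forward from the earlier date (September 8, 2102) to the later (November 2, 2105):
September 8, 2102 → September 8, 2103: 365 days.
September 8, 2103 → September 8, 2104: 366 days (2104 is a leap year).
September 8, 2104 → September 8, 2105: 365 days.
September 2105: 30 − 8 = 22 days remain.
Then October (31): 31 days.
November 1–2, 2105: 2 days.
Residual: 55 days.
Total: 1151 days.
1151 mod 7 = 3, so 3 days before Monday is Friday.

Friday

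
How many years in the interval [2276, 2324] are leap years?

Years divisible by 4: 2276, 2280, …, 2324 — 13 in all.
Of these, 2300 is divisible by 100 but not 400, so not leap.
Leap years: 13 − 1 = 12.

12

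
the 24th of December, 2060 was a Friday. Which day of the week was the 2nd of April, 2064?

Wednesday

December 24, 2060 → December 24, 2061: 365 days.
December 24, 2061 → December 24, 2062: 365 days.
December 24, 2062 → December 24, 2063: 365 days.
December 2063: 31 − 24 = 7 days remain.
Then January (31), February 2064 (29), March (31): 31 + 29 + 31 = 91 days.
April 1–2, 2064: 2 days.
Residual: 100 days.
Total: 1195 days.
1195 mod 7 = 5, so 5 days after Friday is Wednesday.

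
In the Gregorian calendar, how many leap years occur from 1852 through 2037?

Years divisible by 4: 1852, 1856, …, 2036 — 47 in all.
Of these, 1900 is divisible by 100 but not 400, so not leap.
2000 is divisible by 400, so still leap.
Leap years: 47 − 1 = 46.

46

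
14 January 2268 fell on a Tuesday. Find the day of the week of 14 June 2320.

From January 14, 2268 to January 14, 2320: 52 years, of which 12 contain a Feb 29 — 40×365 + 12×366 = 18992 days.
(2300 is not a leap year (divisible by 100 but not 400).)
January 2320: 31 − 14 = 17 days remain.
Then February 2320 (29), March (31), April (30), May (31): 29 + 31 + 30 + 31 = 121 days.
June 1–14, 2320: 14 days.
Residual: 152 days.
Total: 19144 days.
19144 mod 7 = 6, so 6 days after Tuesday is Monday.

Monday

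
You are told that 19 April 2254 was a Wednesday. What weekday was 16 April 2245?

Count forward from the earlier date (April 16, 2245) to the later (April 19, 2254):
Day-of-year of April 16, 2245: 106.
Day-of-year of April 19, 2254: 109.
2245 has 365 days, so 365 − 106 = 259 days remain in 2245.
Full years 2246–2253: 6 common + 2 leap = 6×365 + 2×366 = 2922 days.
Total: 259 + 2922 + 109 = 3290 days.
3290 is a multiple of 7, so 16 April 2245 falls on the same weekday: Wednesday.

Wednesday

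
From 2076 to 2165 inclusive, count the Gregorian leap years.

Years divisible by 4: 2076, 2080, …, 2164 — 23 in all.
Of these, 2100 is divisible by 100 but not 400, so not leap.
Leap years: 23 − 1 = 22.

22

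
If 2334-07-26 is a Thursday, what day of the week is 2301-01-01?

Count forward from the earlier date (January 1, 2301) to the later (July 26, 2334):
From January 1, 2301 to January 1, 2334: 33 years, of which 8 contain a Feb 29 — 25×365 + 8×366 = 12053 days.
January 2334: 31 − 1 = 30 days remain.
Then February 2334 (28), March (31), April (30), May (31), June (30): 28 + 31 + 30 + 31 + 30 = 150 days.
July 1–26, 2334: 26 days.
Residual: 206 days.
Total: 12259 days.
12259 mod 7 = 2, so 2 days before Thursday is Tuesday.

Tuesday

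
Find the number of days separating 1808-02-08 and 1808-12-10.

306

February 1808: 29 − 8 = 21 days remain (1808 is a leap year, so February has 29 days).
Then 9 full months totalling 275 days.
December 1–10, 1808: 10 days.
Total: 21 + 275 + 10 = 306 days.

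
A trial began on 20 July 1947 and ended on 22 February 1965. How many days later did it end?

6427

Day-of-year of July 20, 1947: 201.
Day-of-year of February 22, 1965: 53.
1947 has 365 days, so 365 − 201 = 164 days remain in 1947.
Full years 1948–1964: 12 common + 5 leap = 12×365 + 5×366 = 6210 days.
Total: 164 + 6210 + 53 = 6427 days.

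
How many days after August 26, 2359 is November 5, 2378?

Day-of-year of August 26, 2359: 238.
Day-of-year of November 5, 2378: 309.
2359 has 365 days, so 365 − 238 = 127 days remain in 2359.
Full years 2360–2377: 13 common + 5 leap = 13×365 + 5×366 = 6575 days.
Total: 127 + 6575 + 309 = 7011 days.

7011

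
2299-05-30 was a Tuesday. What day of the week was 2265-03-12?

Count forward from the earlier date (March 12, 2265) to the later (May 30, 2299):
From March 12, 2265 to March 12, 2299: 34 years, of which 8 contain a Feb 29 — 26×365 + 8×366 = 12418 days.
March 2299: 31 − 12 = 19 days remain.
Then April (30): 30 days.
May 1–30, 2299: 30 days.
Residual: 79 days.
Total: 12497 days.
12497 mod 7 = 2, so 2 days before Tuesday is Sunday.

Sunday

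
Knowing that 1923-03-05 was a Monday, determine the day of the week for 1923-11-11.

Sunday

March 1923: 31 − 5 = 26 days remain.
Then April (30), May (31), June (30), July (31), August (31), September (30), October (31): 30 + 31 + 30 + 31 + 31 + 30 + 31 = 214 days.
November 1–11, 1923: 11 days.
Total: 26 + 214 + 11 = 251 days.
251 mod 7 = 6, so 6 days after Monday is Sunday.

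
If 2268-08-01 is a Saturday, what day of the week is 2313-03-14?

Friday

Day-of-year of August 1, 2268: 214.
Day-of-year of March 14, 2313: 73.
2268 has 366 days, so 366 − 214 = 152 days remain in 2268.
Full years 2269–2312: 34 common + 10 leap = 34×365 + 10×366 = 16070 days.
Total: 152 + 16070 + 73 = 16295 days.
16295 mod 7 = 6, so 6 days after Saturday is Friday.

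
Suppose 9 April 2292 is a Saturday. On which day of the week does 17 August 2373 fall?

Day-of-year of April 9, 2292: 100.
Day-of-year of August 17, 2373: 229.
2292 has 366 days, so 366 − 100 = 266 days remain in 2292.
Full years 2293–2372: 61 common + 19 leap = 61×365 + 19×366 = 29219 days.
Total: 266 + 29219 + 229 = 29714 days.
29714 mod 7 = 6, so 6 days after Saturday is Friday.

Friday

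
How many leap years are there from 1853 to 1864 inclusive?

3

Years divisible by 4 in [1853, 1864]: 1856, 1860, 1864.
No century exceptions apply. Count: 3.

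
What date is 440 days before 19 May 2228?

6 March 2227

Count 440 days before May 19, 2228:
March 2227: 31 − 6 = 25 days remain.
Then 13 full months totalling 396 days.
May 1–19, 2228: 19 days.
Total: 25 + 396 + 19 = 440 days.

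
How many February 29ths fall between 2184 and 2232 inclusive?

12

Years divisible by 4: 2184, 2188, …, 2232 — 13 in all.
Of these, 2200 is divisible by 100 but not 400, so not leap.
Leap years: 13 − 1 = 12.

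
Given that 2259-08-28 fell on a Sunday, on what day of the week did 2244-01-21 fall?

Count forward from the earlier date (January 21, 2244) to the later (August 28, 2259):
Day-of-year of January 21, 2244: 21.
Day-of-year of August 28, 2259: 240.
2244 has 366 days, so 366 − 21 = 345 days remain in 2244.
Full years 2245–2258: 11 common + 3 leap = 11×365 + 3×366 = 5113 days.
Total: 345 + 5113 + 240 = 5698 days.
5698 is a multiple of 7, so 2244-01-21 falls on the same weekday: Sunday.

Sunday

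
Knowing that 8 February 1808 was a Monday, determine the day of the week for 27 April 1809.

Day-of-year of February 8, 1808: 39.
Day-of-year of April 27, 1809: 117.
1808 has 366 days, so 366 − 39 = 327 days remain in 1808.
Total: 327 + 117 = 444 days.
444 mod 7 = 3, so 3 days after Monday is Thursday.

Thursday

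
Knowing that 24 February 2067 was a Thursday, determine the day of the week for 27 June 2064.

Count forward from the earlier date (June 27, 2064) to the later (February 24, 2067):
June 27, 2064 → June 27, 2065: 365 days.
June 27, 2065 → June 27, 2066: 365 days.
June 2066: 30 − 27 = 3 days remain.
Then July (31), August (31), September (30), October (31), November (30), December (31), January (31): 31 + 31 + 30 + 31 + 30 + 31 + 31 = 215 days.
February 1–24, 2067: 24 days (2067 is not a leap year).
Residual: 242 days.
Total: 972 days.
972 mod 7 = 6, so 6 days before Thursday is Friday.

Friday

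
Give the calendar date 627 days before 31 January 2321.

15 May 2319

Count 627 days before January 31, 2321:
Day-of-year of May 15, 2319: 135.
Day-of-year of January 31, 2321: 31.
2319 has 365 days, so 365 − 135 = 230 days remain in 2319.
Full years: 2320: 366. Sum = 366.
Total: 230 + 366 + 31 = 627 days.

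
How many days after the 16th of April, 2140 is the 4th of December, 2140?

232

April 2140: 30 − 16 = 14 days remain.
Then May (31), June (30), July (31), August (31), September (30), October (31), November (30): 31 + 30 + 31 + 31 + 30 + 31 + 30 = 214 days.
December 1–4, 2140: 4 days.
Total: 14 + 214 + 4 = 232 days.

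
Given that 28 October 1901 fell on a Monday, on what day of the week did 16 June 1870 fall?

Count forward from the earlier date (June 16, 1870) to the later (October 28, 1901):
From June 16, 1870 to June 16, 1901: 31 years, of which 7 contain a Feb 29 — 24×365 + 7×366 = 11322 days.
(1900 is not a leap year (divisible by 100 but not 400).)
June 1901: 30 − 16 = 14 days remain.
Then July (31), August (31), September (30): 31 + 31 + 30 = 92 days.
October 1–28, 1901: 28 days.
Residual: 134 days.
Total: 11456 days.
11456 mod 7 = 4, so 4 days before Monday is Thursday.

Thursday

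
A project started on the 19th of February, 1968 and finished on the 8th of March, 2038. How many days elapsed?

Day-of-year of February 19, 1968: 50.
Day-of-year of March 8, 2038: 67.
1968 has 366 days, so 366 − 50 = 316 days remain in 1968.
Full years 1969–2037: 52 common + 17 leap = 52×365 + 17×366 = 25202 days.
Total: 316 + 25202 + 67 = 25585 days.

25585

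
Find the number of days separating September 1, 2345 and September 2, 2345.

Within September 2345: 2 − 1 = 1 day.

1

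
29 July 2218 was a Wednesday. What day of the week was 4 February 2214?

Friday

Count forward from the earlier date (February 4, 2214) to the later (July 29, 2218):
Day-of-year of February 4, 2214: 35.
Day-of-year of July 29, 2218: 210.
2214 has 365 days, so 365 − 35 = 330 days remain in 2214.
Full years: 2215: 365; 2216: 366; 2217: 365. Sum = 1096.
Total: 330 + 1096 + 210 = 1636 days.
1636 mod 7 = 5, so 5 days before Wednesday is Friday.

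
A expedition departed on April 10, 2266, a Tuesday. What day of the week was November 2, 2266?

Friday

April 2266: 30 − 10 = 20 days remain.
Then May (31), June (30), July (31), August (31), September (30), October (31): 31 + 30 + 31 + 31 + 30 + 31 = 184 days.
November 1–2, 2266: 2 days.
Total: 20 + 184 + 2 = 206 days.
206 mod 7 = 3, so 3 days after Tuesday is Friday.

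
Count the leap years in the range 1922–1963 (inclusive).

10

Years divisible by 4 in [1922, 1963]: 1924, 1928, 1932, 1936, 1940, 1944, 1948, 1952, 1956, 1960.
No century exceptions apply. Count: 10.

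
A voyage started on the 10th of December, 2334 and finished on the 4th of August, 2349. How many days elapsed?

From December 10, 2334 to December 10, 2348: 14 years, of which 4 contain a Feb 29 — 10×365 + 4×366 = 5114 days.
December 2348: 31 − 10 = 21 days remain.
Then January (31), February 2349 (28), March (31), April (30), May (31), June (30), July (31): 31 + 28 + 31 + 30 + 31 + 30 + 31 = 212 days.
August 1–4, 2349: 4 days.
Residual: 237 days.
Total: 5351 days.

5351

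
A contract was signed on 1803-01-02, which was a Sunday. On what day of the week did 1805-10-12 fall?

January 2, 1803 → January 2, 1804: 365 days.
January 2, 1804 → January 2, 1805: 366 days (1804 is a leap year).
January 1805: 31 − 2 = 29 days remain.
Then February 1805 (28), March (31), April (30), May (31), June (30), July (31), August (31), September (30): 28 + 31 + 30 + 31 + 30 + 31 + 31 + 30 = 242 days.
October 1–12, 1805: 12 days.
Residual: 283 days.
Total: 1014 days.
1014 mod 7 = 6, so 6 days after Sunday is Saturday.

Saturday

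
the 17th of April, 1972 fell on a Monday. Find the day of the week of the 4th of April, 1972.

Count forward from the earlier date (April 4, 1972) to the later (April 17, 1972):
Within April 1972: 17 − 4 = 13 days.
13 mod 7 = 6, so 6 days before Monday is Tuesday.

Tuesday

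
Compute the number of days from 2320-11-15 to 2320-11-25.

Within November 2320: 25 − 15 = 10 days.

10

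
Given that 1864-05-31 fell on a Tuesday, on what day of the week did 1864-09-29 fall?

Thursday

May 1864: 31 − 31 = 0 days remain.
Then June (30), July (31), August (31): 30 + 31 + 31 = 92 days.
September 1–29, 1864: 29 days.
Total: 0 + 92 + 29 = 121 days.
121 mod 7 = 2, so 2 days after Tuesday is Thursday.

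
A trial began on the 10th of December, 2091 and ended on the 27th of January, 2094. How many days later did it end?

Day-of-year of December 10, 2091: 344.
Day-of-year of January 27, 2094: 27.
2091 has 365 days, so 365 − 344 = 21 days remain in 2091.
Full years: 2092: 366; 2093: 365. Sum = 731.
Total: 21 + 731 + 27 = 779 days.

779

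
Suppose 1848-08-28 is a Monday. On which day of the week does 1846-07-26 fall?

Count forward from the earlier date (July 26, 1846) to the later (August 28, 1848):
July 1846: 31 − 26 = 5 days remain.
Then 24 full months totalling 731 days.
August 1–28, 1848: 28 days.
Total: 5 + 731 + 28 = 764 days.
764 mod 7 = 1, so 1 day before Monday is Sunday.

Sunday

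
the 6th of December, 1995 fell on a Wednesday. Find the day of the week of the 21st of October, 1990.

Count forward from the earlier date (October 21, 1990) to the later (December 6, 1995):
Day-of-year of October 21, 1990: 294.
Day-of-year of December 6, 1995: 340.
1990 has 365 days, so 365 − 294 = 71 days remain in 1990.
Full years: 1991: 365; 1992: 366; 1993: 365; 1994: 365. Sum = 1461.
Total: 71 + 1461 + 340 = 1872 days.
1872 mod 7 = 3, so 3 days before Wednesday is Sunday.

Sunday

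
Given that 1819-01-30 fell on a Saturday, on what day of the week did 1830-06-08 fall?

Day-of-year of January 30, 1819: 30.
Day-of-year of June 8, 1830: 159.
1819 has 365 days, so 365 − 30 = 335 days remain in 1819.
Full years 1820–1829: 7 common + 3 leap = 7×365 + 3×366 = 3653 days.
Total: 335 + 3653 + 159 = 4147 days.
4147 mod 7 = 3, so 3 days after Saturday is Tuesday.

Tuesday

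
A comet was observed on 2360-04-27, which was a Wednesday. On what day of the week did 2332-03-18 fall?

Count forward from the earlier date (March 18, 2332) to the later (April 27, 2360):
From March 18, 2332 to March 18, 2360: 28 years, of which 7 contain a Feb 29 — 21×365 + 7×366 = 10227 days.
March 2360: 31 − 18 = 13 days remain.
April 1–27, 2360: 27 days.
Residual: 40 days.
Total: 10267 days.
10267 mod 7 = 5, so 5 days before Wednesday is Friday.

Friday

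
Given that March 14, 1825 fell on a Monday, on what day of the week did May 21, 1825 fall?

March 1825: 31 − 14 = 17 days remain.
Then April (30): 30 days.
May 1–21, 1825: 21 days.
Total: 17 + 30 + 21 = 68 days.
68 mod 7 = 5, so 5 days after Monday is Saturday.

Saturday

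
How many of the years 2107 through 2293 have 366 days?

46

Years divisible by 4: 2108, 2112, …, 2292 — 47 in all.
Of these, 2200 is divisible by 100 but not 400, so not leap.
Leap years: 47 − 1 = 46.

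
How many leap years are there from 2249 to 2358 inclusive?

Years divisible by 4: 2252, 2256, …, 2356 — 27 in all.
Of these, 2300 is divisible by 100 but not 400, so not leap.
Leap years: 27 − 1 = 26.

26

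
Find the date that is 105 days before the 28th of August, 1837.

the 15th of May, 1837

Count 105 days before August 28, 1837:
May 1837: 31 − 15 = 16 days remain.
Then June (30), July (31): 30 + 31 = 61 days.
August 1–28, 1837: 28 days.
Total: 16 + 61 + 28 = 105 days.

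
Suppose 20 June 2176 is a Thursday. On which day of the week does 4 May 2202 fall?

Day-of-year of June 20, 2176: 172.
Day-of-year of May 4, 2202: 124.
2176 has 366 days, so 366 − 172 = 194 days remain in 2176.
Full years 2177–2201: 20 common + 5 leap = 20×365 + 5×366 = 9130 days.
Total: 194 + 9130 + 124 = 9448 days.
9448 mod 7 = 5, so 5 days after Thursday is Tuesday.

Tuesday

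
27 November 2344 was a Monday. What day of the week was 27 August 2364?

From November 27, 2344 to November 27, 2363: 19 years, of which 4 contain a Feb 29 — 15×365 + 4×366 = 6939 days.
November 2363: 30 − 27 = 3 days remain.
Then December (31), January (31), February 2364 (29), March (31), April (30), May (31), June (30), July (31): 31 + 31 + 29 + 31 + 30 + 31 + 30 + 31 = 244 days.
August 1–27, 2364: 27 days.
Residual: 274 days.
Total: 7213 days.
7213 mod 7 = 3, so 3 days after Monday is Thursday.

Thursday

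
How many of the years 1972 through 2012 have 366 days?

Years divisible by 4 in [1972, 2012]: 1972, 1976, 1980, 1984, 1988, 1992, 1996, 2000, 2004, 2008, 2012.
2000 is divisible by 400, so still leap.
No century exceptions apply. Count: 11.

11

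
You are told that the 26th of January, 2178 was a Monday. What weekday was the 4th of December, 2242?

Day-of-year of January 26, 2178: 26.
Day-of-year of December 4, 2242: 338.
2178 has 365 days, so 365 − 26 = 339 days remain in 2178.
Full years 2179–2241: 48 common + 15 leap = 48×365 + 15×366 = 23010 days.
Total: 339 + 23010 + 338 = 23687 days.
23687 mod 7 = 6, so 6 days after Monday is Sunday.

Sunday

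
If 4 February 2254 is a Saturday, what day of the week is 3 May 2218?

Count forward from the earlier date (May 3, 2218) to the later (February 4, 2254):
Day-of-year of May 3, 2218: 123.
Day-of-year of February 4, 2254: 35.
2218 has 365 days, so 365 − 123 = 242 days remain in 2218.
Full years 2219–2253: 26 common + 9 leap = 26×365 + 9×366 = 12784 days.
Total: 242 + 12784 + 35 = 13061 days.
13061 mod 7 = 6, so 6 days before Saturday is Sunday.

Sunday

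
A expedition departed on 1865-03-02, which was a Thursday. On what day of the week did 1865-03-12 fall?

Sunday

Within March 1865: 12 − 2 = 10 days.
10 mod 7 = 3, so 3 days after Thursday is Sunday.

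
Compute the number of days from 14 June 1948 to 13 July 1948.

June 1948: 30 − 14 = 16 days remain.
July 1–13, 1948: 13 days.
Total: 16 + 13 = 29 days.

29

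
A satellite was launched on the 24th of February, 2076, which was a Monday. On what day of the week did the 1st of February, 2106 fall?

Monday

From February 24, 2076 to February 24, 2105: 29 years, of which 7 contain a Feb 29 — 22×365 + 7×366 = 10592 days.
(2100 is not a leap year (divisible by 100 but not 400).)
February 2105: 28 − 24 = 4 days remain (2105 is not a leap year, so February has 28 days).
Then 11 full months totalling 337 days.
February 1, 2106: 1 day (2106 is not a leap year).
Residual: 342 days.
Total: 10934 days.
10934 is a multiple of 7, so the 1st of February, 2106 falls on the same weekday: Monday.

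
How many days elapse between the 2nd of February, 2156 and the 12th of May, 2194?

13979

From February 2, 2156 to February 2, 2194: 38 years, of which 10 contain a Feb 29 — 28×365 + 10×366 = 13880 days.
February 2194: 28 − 2 = 26 days remain (2194 is not a leap year, so February has 28 days).
Then March (31), April (30): 31 + 30 = 61 days.
May 1–12, 2194: 12 days.
Residual: 99 days.
Total: 13979 days.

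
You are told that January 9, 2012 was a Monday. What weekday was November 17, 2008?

Monday

Count forward from the earlier date (November 17, 2008) to the later (January 9, 2012):
Day-of-year of November 17, 2008: 322.
Day-of-year of January 9, 2012: 9.
2008 has 366 days, so 366 − 322 = 44 days remain in 2008.
Full years: 2009: 365; 2010: 365; 2011: 365. Sum = 1095.
Total: 44 + 1095 + 9 = 1148 days.
1148 is a multiple of 7, so November 17, 2008 falls on the same weekday: Monday.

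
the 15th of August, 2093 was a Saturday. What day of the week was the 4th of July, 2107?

Monday

Day-of-year of August 15, 2093: 227.
Day-of-year of July 4, 2107: 185.
2093 has 365 days, so 365 − 227 = 138 days remain in 2093.
Full years 2094–2106: 11 common + 2 leap = 11×365 + 2×366 = 4747 days.
Total: 138 + 4747 + 185 = 5070 days.
5070 mod 7 = 2, so 2 days after Saturday is Monday.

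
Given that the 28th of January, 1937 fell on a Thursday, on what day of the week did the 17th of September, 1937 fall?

Friday

January 1937: 31 − 28 = 3 days remain.
Then February 1937 (28), March (31), April (30), May (31), June (30), July (31), August (31): 28 + 31 + 30 + 31 + 30 + 31 + 31 = 212 days.
September 1–17, 1937: 17 days.
Total: 3 + 212 + 17 = 232 days.
232 mod 7 = 1, so 1 day after Thursday is Friday.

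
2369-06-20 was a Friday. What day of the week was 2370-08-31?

Monday

June 20, 2369 → June 20, 2370: 365 days.
June 2370: 30 − 20 = 10 days remain.
Then July (31): 31 days.
August 1–31, 2370: 31 days.
Residual: 72 days.
Total: 437 days.
437 mod 7 = 3, so 3 days after Friday is Monday.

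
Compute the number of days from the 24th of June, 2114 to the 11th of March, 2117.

Day-of-year of June 24, 2114: 175.
Day-of-year of March 11, 2117: 70.
2114 has 365 days, so 365 − 175 = 190 days remain in 2114.
Full years: 2115: 365; 2116: 366. Sum = 731.
Total: 190 + 731 + 70 = 991 days.

991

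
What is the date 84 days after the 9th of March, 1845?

the 1st of June, 1845

Count 84 days after March 9, 1845:
March 1845: 31 − 9 = 22 days remain.
Then April (30), May (31): 30 + 31 = 61 days.
June 1, 1845: 1 day.
Total: 22 + 61 + 1 = 84 days.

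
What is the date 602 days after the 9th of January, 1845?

the 3rd of September, 1846

Count 602 days after January 9, 1845:
January 9, 1845 → January 9, 1846: 365 days.
January 1846: 31 − 9 = 22 days remain.
Then February 1846 (28), March (31), April (30), May (31), June (30), July (31), August (31): 28 + 31 + 30 + 31 + 30 + 31 + 31 = 212 days.
September 1–3, 1846: 3 days.
Residual: 237 days.
Total: 602 days.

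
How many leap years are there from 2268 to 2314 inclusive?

11

Years divisible by 4 in [2268, 2314]: 2268, 2272, 2276, 2280, 2284, 2288, 2292, 2296, 2300, 2304, 2308, 2312.
Of these, 2300 is divisible by 100 but not 400, so not leap.
Leap years: 12 − 1 = 11.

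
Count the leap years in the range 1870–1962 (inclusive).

22

Years divisible by 4: 1872, 1876, …, 1960 — 23 in all.
Of these, 1900 is divisible by 100 but not 400, so not leap.
Leap years: 23 − 1 = 22.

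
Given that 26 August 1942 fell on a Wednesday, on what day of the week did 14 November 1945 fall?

Wednesday

August 26, 1942 → August 26, 1943: 365 days.
August 26, 1943 → August 26, 1944: 366 days (1944 is a leap year).
August 26, 1944 → August 26, 1945: 365 days.
August 1945: 31 − 26 = 5 days remain.
Then September (30), October (31): 30 + 31 = 61 days.
November 1–14, 1945: 14 days.
Residual: 80 days.
Total: 1176 days.
1176 is a multiple of 7, so 14 November 1945 falls on the same weekday: Wednesday.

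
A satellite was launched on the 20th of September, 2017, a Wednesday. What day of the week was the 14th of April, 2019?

September 2017: 30 − 20 = 10 days remain.
Then 18 full months totalling 547 days.
April 1–14, 2019: 14 days.
Total: 10 + 547 + 14 = 571 days.
571 mod 7 = 4, so 4 days after Wednesday is Sunday.

Sunday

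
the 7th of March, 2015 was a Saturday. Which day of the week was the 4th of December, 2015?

Friday

March 2015: 31 − 7 = 24 days remain.
Then April (30), May (31), June (30), July (31), August (31), September (30), October (31), November (30): 30 + 31 + 30 + 31 + 31 + 30 + 31 + 30 = 244 days.
December 1–4, 2015: 4 days.
Total: 24 + 244 + 4 = 272 days.
272 mod 7 = 6, so 6 days after Saturday is Friday.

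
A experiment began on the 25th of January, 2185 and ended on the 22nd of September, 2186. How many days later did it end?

605

Day-of-year of January 25, 2185: 25.
Day-of-year of September 22, 2186: 265.
2185 has 365 days, so 365 − 25 = 340 days remain in 2185.
Total: 340 + 265 = 605 days.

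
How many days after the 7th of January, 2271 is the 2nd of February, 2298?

Day-of-year of January 7, 2271: 7.
Day-of-year of February 2, 2298: 33.
2271 has 365 days, so 365 − 7 = 358 days remain in 2271.
Full years 2272–2297: 19 common + 7 leap = 19×365 + 7×366 = 9497 days.
Total: 358 + 9497 + 33 = 9888 days.

9888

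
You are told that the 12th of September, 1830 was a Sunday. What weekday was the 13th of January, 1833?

Sunday

Day-of-year of September 12, 1830: 255.
Day-of-year of January 13, 1833: 13.
1830 has 365 days, so 365 − 255 = 110 days remain in 1830.
Full years: 1831: 365; 1832: 366. Sum = 731.
Total: 110 + 731 + 13 = 854 days.
854 is a multiple of 7, so the 13th of January, 1833 falls on the same weekday: Sunday.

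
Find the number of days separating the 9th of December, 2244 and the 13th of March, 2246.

December 2244: 31 − 9 = 22 days remain.
Then 14 full months totalling 424 days.
March 1–13, 2246: 13 days.
Total: 22 + 424 + 13 = 459 days.

459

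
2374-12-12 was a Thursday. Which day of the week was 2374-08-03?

Saturday

Count forward from the earlier date (August 3, 2374) to the later (December 12, 2374):
August 2374: 31 − 3 = 28 days remain.
Then September (30), October (31), November (30): 30 + 31 + 30 = 91 days.
December 1–12, 2374: 12 days.
Total: 28 + 91 + 12 = 131 days.
131 mod 7 = 5, so 5 days before Thursday is Saturday.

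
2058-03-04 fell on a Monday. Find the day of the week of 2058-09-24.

Tuesday

March 2058: 31 − 4 = 27 days remain.
Then April (30), May (31), June (30), July (31), August (31): 30 + 31 + 30 + 31 + 31 = 153 days.
September 1–24, 2058: 24 days.
Total: 27 + 153 + 24 = 204 days.
204 mod 7 = 1, so 1 day after Monday is Tuesday.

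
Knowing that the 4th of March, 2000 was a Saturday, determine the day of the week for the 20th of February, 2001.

Tuesday

March 2000: 31 − 4 = 27 days remain.
Then 10 full months totalling 306 days.
February 1–20, 2001: 20 days (2001 is not a leap year).
Residual: 353 days.
Total: 353 days.
353 mod 7 = 3, so 3 days after Saturday is Tuesday.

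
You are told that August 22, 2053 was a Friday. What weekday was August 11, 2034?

Count forward from the earlier date (August 11, 2034) to the later (August 22, 2053):
From August 11, 2034 to August 11, 2053: 19 years, of which 5 contain a Feb 29 — 14×365 + 5×366 = 6940 days.
Within August 2053: 22 − 11 = 11 days.
Total: 6951 days.
6951 is a multiple of 7, so August 11, 2034 falls on the same weekday: Friday.

Friday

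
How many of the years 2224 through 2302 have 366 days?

19

Years divisible by 4: 2224, 2228, …, 2300 — 20 in all.
Of these, 2300 is divisible by 100 but not 400, so not leap.
Leap years: 20 − 1 = 19.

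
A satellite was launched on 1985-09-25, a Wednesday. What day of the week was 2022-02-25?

Friday

From September 25, 1985 to September 25, 2021: 36 years, of which 9 contain a Feb 29 — 27×365 + 9×366 = 13149 days.
(2000 is a leap year (divisible by 400).)
September 2021: 30 − 25 = 5 days remain.
Then October (31), November (30), December (31), January (31): 31 + 30 + 31 + 31 = 123 days.
February 1–25, 2022: 25 days (2022 is not a leap year).
Residual: 153 days.
Total: 13302 days.
13302 mod 7 = 2, so 2 days after Wednesday is Friday.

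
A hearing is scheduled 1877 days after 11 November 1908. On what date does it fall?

1 January 1914

Count 1877 days after November 11, 1908:
Day-of-year of November 11, 1908: 316.
Day-of-year of January 1, 1914: 1.
1908 has 366 days, so 366 − 316 = 50 days remain in 1908.
Full years: 1909: 365; 1910: 365; 1911: 365; 1912: 366; 1913: 365. Sum = 1826.
Total: 50 + 1826 + 1 = 1877 days.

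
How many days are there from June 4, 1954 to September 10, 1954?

98

June 1954: 30 − 4 = 26 days remain.
Then July (31), August (31): 31 + 31 = 62 days.
September 1–10, 1954: 10 days.
Total: 26 + 62 + 10 = 98 days.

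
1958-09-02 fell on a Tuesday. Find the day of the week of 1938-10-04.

Count forward from the earlier date (October 4, 1938) to the later (September 2, 1958):
From October 4, 1938 to October 4, 1957: 19 years, of which 5 contain a Feb 29 — 14×365 + 5×366 = 6940 days.
October 1957: 31 − 4 = 27 days remain.
Then 10 full months totalling 304 days.
September 1–2, 1958: 2 days.
Residual: 333 days.
Total: 7273 days.
7273 is a multiple of 7, so 1938-10-04 falls on the same weekday: Tuesday.

Tuesday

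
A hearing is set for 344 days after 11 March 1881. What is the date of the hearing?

18 February 1882

Count 344 days after March 11, 1881:
Day-of-year of March 11, 1881: 70.
Day-of-year of February 18, 1882: 49.
1881 has 365 days, so 365 − 70 = 295 days remain in 1881.
Total: 295 + 49 = 344 days.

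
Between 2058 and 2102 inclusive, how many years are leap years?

10

Years divisible by 4 in [2058, 2102]: 2060, 2064, 2068, 2072, 2076, 2080, 2084, 2088, 2092, 2096, 2100.
Of these, 2100 is divisible by 100 but not 400, so not leap.
Leap years: 11 − 1 = 10.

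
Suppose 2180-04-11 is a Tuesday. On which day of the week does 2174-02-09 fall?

Count forward from the earlier date (February 9, 2174) to the later (April 11, 2180):
February 9, 2174 → February 9, 2175: 365 days.
February 9, 2175 → February 9, 2176: 365 days.
February 9, 2176 → February 9, 2177: 366 days (2176 is a leap year).
February 9, 2177 → February 9, 2178: 365 days.
February 9, 2178 → February 9, 2179: 365 days.
February 9, 2179 → February 9, 2180: 365 days.
February 2180: 29 − 9 = 20 days remain (2180 is a leap year, so February has 29 days).
Then March (31): 31 days.
April 1–11, 2180: 11 days.
Residual: 62 days.
Total: 2253 days.
2253 mod 7 = 6, so 6 days before Tuesday is Wednesday.

Wednesday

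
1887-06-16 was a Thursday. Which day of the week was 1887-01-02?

Sunday

Count forward from the earlier date (January 2, 1887) to the later (June 16, 1887):
January 1887: 31 − 2 = 29 days remain.
Then February 1887 (28), March (31), April (30), May (31): 28 + 31 + 30 + 31 = 120 days.
June 1–16, 1887: 16 days.
Total: 29 + 120 + 16 = 165 days.
165 mod 7 = 4, so 4 days before Thursday is Sunday.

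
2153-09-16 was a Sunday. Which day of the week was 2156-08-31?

Tuesday

Day-of-year of September 16, 2153: 259.
Day-of-year of August 31, 2156: 244.
2153 has 365 days, so 365 − 259 = 106 days remain in 2153.
Full years: 2154: 365; 2155: 365. Sum = 730.
Total: 106 + 730 + 244 = 1080 days.
1080 mod 7 = 2, so 2 days after Sunday is Tuesday.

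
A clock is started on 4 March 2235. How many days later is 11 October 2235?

March 2235: 31 − 4 = 27 days remain.
Then April (30), May (31), June (30), July (31), August (31), September (30): 30 + 31 + 30 + 31 + 31 + 30 = 183 days.
October 1–11, 2235: 11 days.
Total: 27 + 183 + 11 = 221 days.

221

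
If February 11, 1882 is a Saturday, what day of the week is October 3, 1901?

Day-of-year of February 11, 1882: 42.
Day-of-year of October 3, 1901: 276.
1882 has 365 days, so 365 − 42 = 323 days remain in 1882.
Full years 1883–1900: 14 common + 4 leap = 14×365 + 4×366 = 6574 days.
Total: 323 + 6574 + 276 = 7173 days.
7173 mod 7 = 5, so 5 days after Saturday is Thursday.

Thursday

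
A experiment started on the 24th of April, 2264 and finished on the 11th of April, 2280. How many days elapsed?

Day-of-year of April 24, 2264: 115.
Day-of-year of April 11, 2280: 102.
2264 has 366 days, so 366 − 115 = 251 days remain in 2264.
Full years 2265–2279: 12 common + 3 leap = 12×365 + 3×366 = 5478 days.
Total: 251 + 5478 + 102 = 5831 days.

5831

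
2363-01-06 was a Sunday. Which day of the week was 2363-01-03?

Thursday

Count forward from the earlier date (January 3, 2363) to the later (January 6, 2363):
Within January 2363: 6 − 3 = 3 days.
3 mod 7 = 3, so 3 days before Sunday is Thursday.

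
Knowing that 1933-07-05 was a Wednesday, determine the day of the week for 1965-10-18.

From July 5, 1933 to July 5, 1965: 32 years, of which 8 contain a Feb 29 — 24×365 + 8×366 = 11688 days.
July 1965: 31 − 5 = 26 days remain.
Then August (31), September (30): 31 + 30 = 61 days.
October 1–18, 1965: 18 days.
Residual: 105 days.
Total: 11793 days.
11793 mod 7 = 5, so 5 days after Wednesday is Monday.

Monday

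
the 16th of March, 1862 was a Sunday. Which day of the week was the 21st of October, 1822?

Count forward from the earlier date (October 21, 1822) to the later (March 16, 1862):
From October 21, 1822 to October 21, 1861: 39 years, of which 10 contain a Feb 29 — 29×365 + 10×366 = 14245 days.
October 1861: 31 − 21 = 10 days remain.
Then November (30), December (31), January (31), February 1862 (28): 30 + 31 + 31 + 28 = 120 days.
March 1–16, 1862: 16 days.
Residual: 146 days.
Total: 14391 days.
14391 mod 7 = 6, so 6 days before Sunday is Monday.

Monday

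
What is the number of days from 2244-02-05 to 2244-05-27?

112

February 2244: 29 − 5 = 24 days remain (2244 is a leap year, so February has 29 days).
Then March (31), April (30): 31 + 30 = 61 days.
May 1–27, 2244: 27 days.
Total: 24 + 61 + 27 = 112 days.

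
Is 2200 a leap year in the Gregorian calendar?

2200 is not a leap year (divisible by 100 but not 400).

No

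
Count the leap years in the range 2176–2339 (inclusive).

39

Years divisible by 4: 2176, 2180, …, 2336 — 41 in all.
Of these, 2200, 2300 are divisible by 100 but not 400, so not leap.
Leap years: 41 − 2 = 39.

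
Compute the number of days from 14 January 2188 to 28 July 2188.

196

January 2188: 31 − 14 = 17 days remain.
Then February 2188 (29), March (31), April (30), May (31), June (30): 29 + 31 + 30 + 31 + 30 = 151 days.
July 1–28, 2188: 28 days.
Total: 17 + 151 + 28 = 196 days.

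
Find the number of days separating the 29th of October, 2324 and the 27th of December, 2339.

5537

From October 29, 2324 to October 29, 2339: 15 years, of which 3 contain a Feb 29 — 12×365 + 3×366 = 5478 days.
October 2339: 31 − 29 = 2 days remain.
Then November (30): 30 days.
December 1–27, 2339: 27 days.
Residual: 59 days.
Total: 5537 days.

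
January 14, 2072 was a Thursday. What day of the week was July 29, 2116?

From January 14, 2072 to January 14, 2116: 44 years, of which 10 contain a Feb 29 — 34×365 + 10×366 = 16070 days.
(2100 is not a leap year (divisible by 100 but not 400).)
January 2116: 31 − 14 = 17 days remain.
Then February 2116 (29), March (31), April (30), May (31), June (30): 29 + 31 + 30 + 31 + 30 = 151 days.
July 1–29, 2116: 29 days.
Residual: 197 days.
Total: 16267 days.
16267 mod 7 = 6, so 6 days after Thursday is Wednesday.

Wednesday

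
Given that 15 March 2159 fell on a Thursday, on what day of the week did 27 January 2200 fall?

Monday

Day-of-year of March 15, 2159: 74.
Day-of-year of January 27, 2200: 27.
2159 has 365 days, so 365 − 74 = 291 days remain in 2159.
Full years 2160–2199: 30 common + 10 leap = 30×365 + 10×366 = 14610 days.
Total: 291 + 14610 + 27 = 14928 days.
14928 mod 7 = 4, so 4 days after Thursday is Monday.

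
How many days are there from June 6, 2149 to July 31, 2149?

55

June 2149: 30 − 6 = 24 days remain.
July 1–31, 2149: 31 days.
Total: 24 + 31 = 55 days.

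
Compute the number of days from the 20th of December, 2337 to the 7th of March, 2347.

3364

From December 20, 2337 to December 20, 2346: 9 years, of which 2 contain a Feb 29 — 7×365 + 2×366 = 3287 days.
December 2346: 31 − 20 = 11 days remain.
Then January (31), February 2347 (28): 31 + 28 = 59 days.
March 1–7, 2347: 7 days.
Residual: 77 days.
Total: 3364 days.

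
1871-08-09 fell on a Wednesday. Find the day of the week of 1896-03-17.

From August 9, 1871 to August 9, 1895: 24 years, of which 6 contain a Feb 29 — 18×365 + 6×366 = 8766 days.
August 1895: 31 − 9 = 22 days remain.
Then September (30), October (31), November (30), December (31), January (31), February 1896 (29): 30 + 31 + 30 + 31 + 31 + 29 = 182 days.
March 1–17, 1896: 17 days.
Residual: 221 days.
Total: 8987 days.
8987 mod 7 = 6, so 6 days after Wednesday is Tuesday.

Tuesday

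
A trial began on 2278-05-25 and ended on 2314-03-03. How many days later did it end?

13065

Day-of-year of May 25, 2278: 145.
Day-of-year of March 3, 2314: 62.
2278 has 365 days, so 365 − 145 = 220 days remain in 2278.
Full years 2279–2313: 27 common + 8 leap = 27×365 + 8×366 = 12783 days.
Total: 220 + 12783 + 62 = 13065 days.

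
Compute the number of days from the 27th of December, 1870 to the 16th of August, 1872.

598

Day-of-year of December 27, 1870: 361.
Day-of-year of August 16, 1872: 229.
1870 has 365 days, so 365 − 361 = 4 days remain in 1870.
Full years: 1871: 365. Sum = 365.
Total: 4 + 365 + 229 = 598 days.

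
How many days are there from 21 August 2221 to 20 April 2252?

From August 21, 2221 to August 21, 2251: 30 years, of which 7 contain a Feb 29 — 23×365 + 7×366 = 10957 days.
August 2251: 31 − 21 = 10 days remain.
Then September (30), October (31), November (30), December (31), January (31), February 2252 (29), March (31): 30 + 31 + 30 + 31 + 31 + 29 + 31 = 213 days.
April 1–20, 2252: 20 days.
Residual: 243 days.
Total: 11200 days.

11200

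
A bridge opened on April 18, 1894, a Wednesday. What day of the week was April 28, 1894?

Within April 1894: 28 − 18 = 10 days.
10 mod 7 = 3, so 3 days after Wednesday is Saturday.

Saturday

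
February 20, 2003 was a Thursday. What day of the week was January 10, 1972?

Count forward from the earlier date (January 10, 1972) to the later (February 20, 2003):
Day-of-year of January 10, 1972: 10.
Day-of-year of February 20, 2003: 51.
1972 has 366 days, so 366 − 10 = 356 days remain in 1972.
Full years 1973–2002: 23 common + 7 leap = 23×365 + 7×366 = 10957 days.
Total: 356 + 10957 + 51 = 11364 days.
11364 mod 7 = 3, so 3 days before Thursday is Monday.

Monday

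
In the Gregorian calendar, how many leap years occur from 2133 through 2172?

10

Years divisible by 4 in [2133, 2172]: 2136, 2140, 2144, 2148, 2152, 2156, 2160, 2164, 2168, 2172.
No century exceptions apply. Count: 10.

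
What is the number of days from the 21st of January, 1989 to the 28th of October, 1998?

Day-of-year of January 21, 1989: 21.
Day-of-year of October 28, 1998: 301.
1989 has 365 days, so 365 − 21 = 344 days remain in 1989.
Full years 1990–1997: 6 common + 2 leap = 6×365 + 2×366 = 2922 days.
Total: 344 + 2922 + 301 = 3567 days.

3567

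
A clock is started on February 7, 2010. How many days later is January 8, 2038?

Day-of-year of February 7, 2010: 38.
Day-of-year of January 8, 2038: 8.
2010 has 365 days, so 365 − 38 = 327 days remain in 2010.
Full years 2011–2037: 20 common + 7 leap = 20×365 + 7×366 = 9862 days.
Total: 327 + 9862 + 8 = 10197 days.

10197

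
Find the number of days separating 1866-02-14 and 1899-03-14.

12081

Day-of-year of February 14, 1866: 45.
Day-of-year of March 14, 1899: 73.
1866 has 365 days, so 365 − 45 = 320 days remain in 1866.
Full years 1867–1898: 24 common + 8 leap = 24×365 + 8×366 = 11688 days.
Total: 320 + 11688 + 73 = 12081 days.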